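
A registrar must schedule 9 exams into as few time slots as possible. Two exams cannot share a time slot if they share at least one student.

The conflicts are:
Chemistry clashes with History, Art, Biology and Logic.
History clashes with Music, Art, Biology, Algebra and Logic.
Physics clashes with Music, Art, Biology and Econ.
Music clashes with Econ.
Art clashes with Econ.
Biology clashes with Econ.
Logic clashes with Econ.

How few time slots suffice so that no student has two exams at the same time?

3

Chemistry, History, Biology pairwise conflict, so at least 3 time slots are needed.
A valid assignment using 3 time slots: Chemistry=2, History=1, Physics=2, Music=3, Art=3, Biology=3, Algebra=2, Logic=3, Econ=1. Every pair that conflicts lands in different time slots.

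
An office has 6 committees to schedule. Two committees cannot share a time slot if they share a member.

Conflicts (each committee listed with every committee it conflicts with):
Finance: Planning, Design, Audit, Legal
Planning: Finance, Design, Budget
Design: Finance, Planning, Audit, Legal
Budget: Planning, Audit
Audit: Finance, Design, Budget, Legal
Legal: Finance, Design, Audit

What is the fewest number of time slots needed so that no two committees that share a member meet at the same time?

Finance, Design, Audit, Legal are mutually in conflict, so at least 4 time slots are needed.
A valid assignment using 4 time slots: Finance=3, Planning=1, Design=2, Budget=2, Audit=1, Legal=4. Every pair that conflicts lands in different time slots.

4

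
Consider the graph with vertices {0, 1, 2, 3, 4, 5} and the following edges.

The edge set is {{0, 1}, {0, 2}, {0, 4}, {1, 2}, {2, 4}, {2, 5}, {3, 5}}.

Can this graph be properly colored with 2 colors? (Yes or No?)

No

0, 1, 2 form a triangle, so at least 3 colors are needed.
So 2 colors are not enough.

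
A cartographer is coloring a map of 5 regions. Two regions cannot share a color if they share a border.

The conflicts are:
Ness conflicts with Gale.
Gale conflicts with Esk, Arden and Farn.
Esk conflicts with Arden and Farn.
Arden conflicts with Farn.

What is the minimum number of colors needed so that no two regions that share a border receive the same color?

Gale, Esk, Arden, Farn all conflict with each other, so at least 4 colors are needed.
4 colors suffice: color 1 → {Gale}; color 2 → {Ness, Esk}; color 3 → {Arden}; color 4 → {Farn}. No two conflicting regions share a color.

4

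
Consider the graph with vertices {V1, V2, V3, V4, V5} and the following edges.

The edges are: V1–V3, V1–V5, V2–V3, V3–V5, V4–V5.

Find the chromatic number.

V1, V3, V5 form a triangle, so at least 3 colors are needed.
A valid assignment using 3 colors: V1=3, V2=1, V3=2, V4=2, V5=1. No two adjacent vertices share a color.

3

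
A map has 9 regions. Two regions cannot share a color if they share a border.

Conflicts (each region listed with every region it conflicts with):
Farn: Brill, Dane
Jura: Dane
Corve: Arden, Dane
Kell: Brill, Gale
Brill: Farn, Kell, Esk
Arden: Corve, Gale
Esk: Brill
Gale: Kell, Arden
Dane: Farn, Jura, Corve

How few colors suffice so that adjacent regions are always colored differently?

3

The cycle Kell-Gale-Arden-Corve-Dane-Farn-Brill-Kell has odd length 7, so it cannot be 2-colored; at least 3 colors are needed.
One proper 3-coloring: Farn=2, Jura=2, Corve=2, Kell=2, Brill=1, Arden=1, Esk=2, Gale=3, Dane=1. Each listed conflict is separated.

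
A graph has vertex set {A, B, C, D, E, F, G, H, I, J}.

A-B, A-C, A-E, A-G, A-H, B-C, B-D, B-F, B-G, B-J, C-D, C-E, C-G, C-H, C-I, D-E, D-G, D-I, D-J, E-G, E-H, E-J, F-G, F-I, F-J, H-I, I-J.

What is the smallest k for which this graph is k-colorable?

4

C, D, E, G form a clique, so at least 4 colors are needed.
4 colors suffice: A=2, B=3, C=1, D=2, E=3, F=2, G=4, H=4, I=3, J=1. Each edge has distinct colors on its endpoints.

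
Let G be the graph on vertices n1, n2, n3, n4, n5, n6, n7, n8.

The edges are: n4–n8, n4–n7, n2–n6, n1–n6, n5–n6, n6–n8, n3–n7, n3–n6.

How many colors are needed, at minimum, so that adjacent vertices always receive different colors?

The cycle n7-n3-n6-n8-n4-n7 has odd length 5, so it cannot be 2-colored; at least 3 colors are needed.
A valid assignment using 3 colors: n1=blue, n2=blue, n3=blue, n4=blue, n5=blue, n6=red, n7=red, n8=green. Every edge joins two different colors.

3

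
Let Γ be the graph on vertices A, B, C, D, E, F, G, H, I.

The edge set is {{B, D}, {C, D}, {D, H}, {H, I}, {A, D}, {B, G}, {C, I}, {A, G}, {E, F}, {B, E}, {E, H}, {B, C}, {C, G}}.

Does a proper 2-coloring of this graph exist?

B, C, D are pairwise adjacent, so at least 3 colors are needed.
So 2 colors are not enough.

No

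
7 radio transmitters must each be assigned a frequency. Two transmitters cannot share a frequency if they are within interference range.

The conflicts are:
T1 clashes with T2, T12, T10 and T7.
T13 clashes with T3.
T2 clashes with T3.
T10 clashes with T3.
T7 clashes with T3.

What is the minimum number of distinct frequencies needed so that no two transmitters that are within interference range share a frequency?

2

T1 and T10 conflict, so at least 2 frequencies are needed.
2 frequencies suffice: frequency 1 → {T1, T3}; frequency 2 → {T13, T2, T12, T10, T7}. Every pair that conflicts lands in different frequencies.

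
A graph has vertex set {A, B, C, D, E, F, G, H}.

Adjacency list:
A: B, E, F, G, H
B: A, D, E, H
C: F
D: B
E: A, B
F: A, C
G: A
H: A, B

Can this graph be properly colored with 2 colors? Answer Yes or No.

A, B, H are mutually adjacent, so at least 3 colors are needed.
So 2 colors are not enough.

No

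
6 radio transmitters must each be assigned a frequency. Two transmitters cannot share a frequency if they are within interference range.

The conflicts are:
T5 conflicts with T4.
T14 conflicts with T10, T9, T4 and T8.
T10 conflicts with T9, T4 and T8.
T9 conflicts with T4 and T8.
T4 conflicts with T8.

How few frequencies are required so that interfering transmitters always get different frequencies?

5

T14, T10, T9, T4, T8 are mutually in conflict, so at least 5 frequencies are needed.
A valid assignment using 5 frequencies: T5=2, T14=2, T10=3, T9=4, T4=1, T8=5. Each listed conflict is separated.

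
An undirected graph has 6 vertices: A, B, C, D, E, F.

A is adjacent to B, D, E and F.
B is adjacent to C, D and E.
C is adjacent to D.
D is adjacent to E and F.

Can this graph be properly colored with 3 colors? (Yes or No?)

A, B, D, E are pairwise adjacent (a clique of size 4), so at least 4 colors are needed.
So 3 colors are not enough.

No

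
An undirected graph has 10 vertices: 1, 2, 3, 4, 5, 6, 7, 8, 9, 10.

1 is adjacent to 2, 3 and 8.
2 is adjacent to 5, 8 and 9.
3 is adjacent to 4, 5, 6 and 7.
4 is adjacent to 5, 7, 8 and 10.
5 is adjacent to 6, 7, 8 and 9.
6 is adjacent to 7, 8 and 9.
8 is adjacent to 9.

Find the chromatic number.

4

2, 5, 8, 9 are pairwise adjacent (a clique of size 4), so at least 4 colors are needed.
4 colors suffice: 1=a, 2=c, 3=b, 4=c, 5=a, 6=c, 7=d, 8=b, 9=d, 10=a. No two adjacent vertices share a color.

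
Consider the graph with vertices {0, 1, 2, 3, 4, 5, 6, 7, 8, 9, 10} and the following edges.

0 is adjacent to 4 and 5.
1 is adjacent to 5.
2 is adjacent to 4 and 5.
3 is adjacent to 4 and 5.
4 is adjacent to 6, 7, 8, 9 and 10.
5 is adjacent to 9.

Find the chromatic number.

2

0 and 5 are adjacent, so at least 2 colors are needed.
2 colors suffice: color red → {4, 5}; color blue → {0, 1, 2, 3, 6, 7, 8, 9, 10}. Each edge has distinct colors on its endpoints.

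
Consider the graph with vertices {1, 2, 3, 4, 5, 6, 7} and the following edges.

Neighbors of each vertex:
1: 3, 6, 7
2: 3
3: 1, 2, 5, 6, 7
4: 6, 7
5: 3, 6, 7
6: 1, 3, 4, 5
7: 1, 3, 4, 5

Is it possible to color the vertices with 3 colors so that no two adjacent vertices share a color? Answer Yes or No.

Yes

The chromatic number is 3. 1, 3, 7 are pairwise adjacent, so at least 3 colors are needed.
3 colors suffice: color red → {3, 4}; color blue → {2, 6, 7}; color green → {1, 5}.
That is already a proper 3-coloring.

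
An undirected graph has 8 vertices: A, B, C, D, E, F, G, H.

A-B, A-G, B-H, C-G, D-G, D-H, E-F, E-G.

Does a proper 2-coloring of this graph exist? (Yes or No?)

No

The cycle H-B-A-G-D-H has odd length 5, so it cannot be 2-colored; at least 3 colors are needed.
So 2 colors are not enough.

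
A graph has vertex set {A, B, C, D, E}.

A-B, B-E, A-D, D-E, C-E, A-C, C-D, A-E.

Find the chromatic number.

A, C, D, E are mutually adjacent (a clique of size 4), so at least 4 colors are needed.
4 colors suffice: A=2, B=3, C=4, D=3, E=1. No two adjacent vertices share a color.

4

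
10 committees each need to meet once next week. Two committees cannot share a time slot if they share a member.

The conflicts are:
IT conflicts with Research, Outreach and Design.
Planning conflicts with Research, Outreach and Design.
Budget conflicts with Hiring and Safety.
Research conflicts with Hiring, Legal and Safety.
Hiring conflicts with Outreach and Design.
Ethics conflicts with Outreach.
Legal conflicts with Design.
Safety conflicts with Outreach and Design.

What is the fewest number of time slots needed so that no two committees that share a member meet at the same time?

2

IT and Design conflict, so at least 2 time slots are needed.
2 time slots suffice: time slot 1 → {Budget, Research, Outreach, Design}; time slot 2 → {IT, Planning, Hiring, Ethics, Legal, Safety}. No two conflicting committees share a time slot.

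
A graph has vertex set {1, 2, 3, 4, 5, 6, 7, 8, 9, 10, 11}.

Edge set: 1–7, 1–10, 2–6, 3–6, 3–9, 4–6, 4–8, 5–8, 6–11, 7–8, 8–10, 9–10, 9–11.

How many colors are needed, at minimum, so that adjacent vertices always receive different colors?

2

1 and 7 are adjacent, so at least 2 colors are needed.
2 colors suffice: 1=red, 2=blue, 3=blue, 4=blue, 5=blue, 6=red, 7=blue, 8=red, 9=red, 10=blue, 11=blue. Each edge has distinct colors on its endpoints.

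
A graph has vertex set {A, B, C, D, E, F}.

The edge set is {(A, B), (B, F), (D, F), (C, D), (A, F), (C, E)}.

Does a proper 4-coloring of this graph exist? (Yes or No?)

The chromatic number is 3. A, B, F form a triangle, so at least 3 colors are needed.
3 colors suffice: color red → {C, F}; color blue → {B, D, E}; color green → {A}.
Since 4 ≥ 3, a proper 4-coloring certainly exists.

Yes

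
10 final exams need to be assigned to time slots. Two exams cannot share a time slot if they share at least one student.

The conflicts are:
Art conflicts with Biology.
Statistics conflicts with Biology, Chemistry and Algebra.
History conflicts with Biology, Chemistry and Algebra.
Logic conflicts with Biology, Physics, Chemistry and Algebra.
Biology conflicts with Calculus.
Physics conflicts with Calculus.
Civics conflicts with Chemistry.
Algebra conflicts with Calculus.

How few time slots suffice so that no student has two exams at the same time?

Logic and Chemistry conflict, so at least 2 time slots are needed.
2 time slots suffice: Art=2, Statistics=2, History=2, Logic=2, Biology=1, Physics=1, Civics=2, Chemistry=1, Algebra=1, Calculus=2. No two conflicting exams share a time slot.

2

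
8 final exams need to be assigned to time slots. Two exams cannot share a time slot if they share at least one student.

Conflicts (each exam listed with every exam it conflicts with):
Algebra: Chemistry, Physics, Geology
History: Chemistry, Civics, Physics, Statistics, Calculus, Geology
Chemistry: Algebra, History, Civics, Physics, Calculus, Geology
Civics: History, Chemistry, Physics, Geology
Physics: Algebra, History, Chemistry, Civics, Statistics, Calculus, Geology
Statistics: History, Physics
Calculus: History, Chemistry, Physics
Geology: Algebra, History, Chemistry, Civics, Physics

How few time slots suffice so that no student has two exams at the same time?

History, Chemistry, Civics, Physics, Geology pairwise conflict, so at least 5 time slots are needed.
Using 5 time slots: Algebra=3, History=3, Chemistry=2, Civics=5, Physics=1, Statistics=2, Calculus=4, Geology=4. Each listed conflict is separated.

5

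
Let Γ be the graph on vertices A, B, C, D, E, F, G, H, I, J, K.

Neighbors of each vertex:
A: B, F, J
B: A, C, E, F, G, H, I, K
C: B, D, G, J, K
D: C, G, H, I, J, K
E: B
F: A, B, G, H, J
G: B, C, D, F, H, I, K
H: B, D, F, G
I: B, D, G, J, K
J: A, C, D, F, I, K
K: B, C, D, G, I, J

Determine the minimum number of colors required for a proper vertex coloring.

B, F, G, H are mutually adjacent (a clique of size 4), so at least 4 colors are needed.
4 colors suffice: color 1 → {B, D}; color 2 → {E, G, J}; color 3 → {F, K}; color 4 → {A, C, H, I}. Every edge joins two different colors.

4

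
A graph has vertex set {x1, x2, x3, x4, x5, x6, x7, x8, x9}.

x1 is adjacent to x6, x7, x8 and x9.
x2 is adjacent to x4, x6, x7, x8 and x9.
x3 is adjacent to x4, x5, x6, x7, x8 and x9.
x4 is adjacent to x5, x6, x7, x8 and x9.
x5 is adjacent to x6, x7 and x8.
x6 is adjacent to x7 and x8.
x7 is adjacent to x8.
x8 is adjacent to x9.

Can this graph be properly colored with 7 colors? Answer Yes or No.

Yes

The chromatic number is 6. x3, x4, x5, x6, x7, x8 are pairwise adjacent (a clique of size 6), so at least 6 colors are needed.
6 colors suffice: color 1 → {x8}; color 2 → {x1, x4}; color 3 → {x7, x9}; color 4 → {x6}; color 5 → {x2, x3}; color 6 → {x5}.
Since 7 ≥ 6, a proper 7-coloring certainly exists.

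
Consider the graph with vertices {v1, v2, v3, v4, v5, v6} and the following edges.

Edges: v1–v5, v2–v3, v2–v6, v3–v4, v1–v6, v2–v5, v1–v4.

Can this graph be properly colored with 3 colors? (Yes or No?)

The chromatic number is 3. The cycle v6-v1-v4-v3-v2-v6 has odd length 5, so it cannot be 2-colored; at least 3 colors are needed.
A valid assignment using 3 colors: v1=red, v2=red, v3=green, v4=blue, v5=blue, v6=blue.
That is already a proper 3-coloring.

Yes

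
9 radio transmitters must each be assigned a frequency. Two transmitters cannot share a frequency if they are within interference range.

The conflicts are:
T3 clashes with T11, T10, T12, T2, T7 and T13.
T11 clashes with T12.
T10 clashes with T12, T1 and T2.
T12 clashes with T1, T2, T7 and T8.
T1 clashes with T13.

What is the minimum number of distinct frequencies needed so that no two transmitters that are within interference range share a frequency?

4

T3, T10, T12, T2 pairwise conflict, so at least 4 frequencies are needed.
4 frequencies suffice: T3=2, T11=3, T10=3, T12=1, T1=2, T2=4, T7=3, T13=1, T8=2. Each listed conflict is separated.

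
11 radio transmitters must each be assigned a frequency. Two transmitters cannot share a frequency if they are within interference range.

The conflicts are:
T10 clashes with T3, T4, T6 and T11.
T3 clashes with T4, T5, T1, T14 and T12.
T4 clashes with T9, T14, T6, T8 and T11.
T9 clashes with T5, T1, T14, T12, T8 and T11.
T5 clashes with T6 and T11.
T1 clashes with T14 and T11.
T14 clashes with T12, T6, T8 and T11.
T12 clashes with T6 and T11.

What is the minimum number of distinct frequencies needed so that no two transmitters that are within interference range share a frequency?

T4, T9, T14, T11 all conflict with each other, so at least 4 frequencies are needed.
4 frequencies suffice: frequency 1 → {T10, T5, T14}; frequency 2 → {T3, T9, T6}; frequency 3 → {T4, T1, T12}; frequency 4 → {T8, T11}. No two conflicting transmitters share a frequency.

4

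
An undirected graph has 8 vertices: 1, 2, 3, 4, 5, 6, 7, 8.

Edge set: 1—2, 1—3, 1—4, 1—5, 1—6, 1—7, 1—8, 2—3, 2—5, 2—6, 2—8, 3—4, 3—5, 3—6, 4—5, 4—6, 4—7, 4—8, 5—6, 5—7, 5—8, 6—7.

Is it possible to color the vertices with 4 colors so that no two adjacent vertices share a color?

1, 2, 3, 5, 6 are pairwise adjacent (a clique of size 5), so at least 5 colors are needed.
So 4 colors are not enough.

No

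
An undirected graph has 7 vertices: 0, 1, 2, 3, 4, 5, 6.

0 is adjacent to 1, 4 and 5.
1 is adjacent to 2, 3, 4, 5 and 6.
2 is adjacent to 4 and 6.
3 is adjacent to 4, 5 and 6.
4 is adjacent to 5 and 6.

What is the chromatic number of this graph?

4

0, 1, 4, 5 form a clique, so at least 4 colors are needed.
4 colors suffice: 0=c, 1=b, 2=c, 3=c, 4=a, 5=d, 6=d. Each edge has distinct colors on its endpoints.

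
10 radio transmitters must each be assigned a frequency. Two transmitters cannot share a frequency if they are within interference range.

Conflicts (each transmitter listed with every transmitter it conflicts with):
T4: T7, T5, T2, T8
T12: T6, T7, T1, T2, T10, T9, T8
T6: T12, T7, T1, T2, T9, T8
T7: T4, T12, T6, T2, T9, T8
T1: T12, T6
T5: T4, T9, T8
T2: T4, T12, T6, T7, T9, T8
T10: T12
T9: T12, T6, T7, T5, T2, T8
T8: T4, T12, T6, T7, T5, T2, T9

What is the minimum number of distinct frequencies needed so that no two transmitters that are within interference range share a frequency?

T12, T6, T7, T2, T9, T8 are mutually in conflict, so at least 6 frequencies are needed.
A valid assignment using 6 frequencies: T4=1, T12=1, T6=5, T7=6, T1=2, T5=3, T2=3, T10=2, T9=4, T8=2. Every pair that conflicts lands in different frequencies.

6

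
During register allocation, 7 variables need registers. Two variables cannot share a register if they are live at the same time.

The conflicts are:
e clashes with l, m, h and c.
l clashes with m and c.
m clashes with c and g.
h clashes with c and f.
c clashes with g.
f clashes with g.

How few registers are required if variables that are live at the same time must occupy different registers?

4

e, l, m, c pairwise conflict, so at least 4 registers are needed.
4 registers suffice: register 1 → {c, f}; register 2 → {m, h}; register 3 → {e, g}; register 4 → {l}. Every pair that conflicts lands in different registers.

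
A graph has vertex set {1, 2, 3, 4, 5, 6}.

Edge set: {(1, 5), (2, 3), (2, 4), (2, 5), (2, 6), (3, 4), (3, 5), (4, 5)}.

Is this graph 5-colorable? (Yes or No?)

Yes

The chromatic number is 4. 2, 3, 4, 5 are mutually adjacent (a clique of size 4), so at least 4 colors are needed.
One proper 4-coloring: 1=b, 2=b, 3=c, 4=d, 5=a, 6=a.
Since 5 ≥ 4, a proper 5-coloring certainly exists.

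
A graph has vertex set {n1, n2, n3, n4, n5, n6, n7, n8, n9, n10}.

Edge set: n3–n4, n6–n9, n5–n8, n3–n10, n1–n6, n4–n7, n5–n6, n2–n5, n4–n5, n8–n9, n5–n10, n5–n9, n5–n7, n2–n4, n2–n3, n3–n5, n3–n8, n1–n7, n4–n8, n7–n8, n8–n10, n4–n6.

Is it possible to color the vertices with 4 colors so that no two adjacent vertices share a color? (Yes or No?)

Yes

The chromatic number is 4. n3, n5, n8, n10 are mutually adjacent (a clique of size 4), so at least 4 colors are needed.
4 colors suffice: n1=R, n2=B, n3=Y, n4=G, n5=R, n6=B, n7=Y, n8=B, n9=G, n10=G.
That is already a proper 4-coloring.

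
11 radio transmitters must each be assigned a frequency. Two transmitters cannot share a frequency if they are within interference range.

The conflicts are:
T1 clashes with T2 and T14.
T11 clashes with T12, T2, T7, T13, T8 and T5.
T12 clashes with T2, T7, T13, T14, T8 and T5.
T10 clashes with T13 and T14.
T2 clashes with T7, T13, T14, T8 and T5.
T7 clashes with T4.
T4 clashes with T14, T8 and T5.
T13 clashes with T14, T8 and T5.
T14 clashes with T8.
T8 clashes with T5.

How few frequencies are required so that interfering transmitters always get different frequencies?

T11, T12, T2, T13, T8, T5 pairwise conflict, so at least 6 frequencies are needed.
6 frequencies suffice: frequency 1 → {T10, T2, T4}; frequency 2 → {T1, T12}; frequency 3 → {T7, T8}; frequency 4 → {T11, T14}; frequency 5 → {T13}; frequency 6 → {T5}. Every pair that conflicts lands in different frequencies.

6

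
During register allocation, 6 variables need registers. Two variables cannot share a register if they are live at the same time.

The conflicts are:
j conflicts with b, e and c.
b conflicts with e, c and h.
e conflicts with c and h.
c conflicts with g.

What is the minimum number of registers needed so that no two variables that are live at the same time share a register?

4

j, b, e, c pairwise conflict, so at least 4 registers are needed.
A valid assignment using 4 registers: j=4, b=2, e=1, c=3, g=1, h=3. Every pair that conflicts lands in different registers.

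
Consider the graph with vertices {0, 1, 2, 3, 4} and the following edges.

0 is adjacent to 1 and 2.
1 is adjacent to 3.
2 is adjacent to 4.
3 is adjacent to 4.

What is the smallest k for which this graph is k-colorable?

3

The cycle 1-0-2-4-3-1 has odd length 5, so it cannot be 2-colored; at least 3 colors are needed.
One proper 3-coloring: 0=blue, 1=red, 2=red, 3=green, 4=blue. Each edge has distinct colors on its endpoints.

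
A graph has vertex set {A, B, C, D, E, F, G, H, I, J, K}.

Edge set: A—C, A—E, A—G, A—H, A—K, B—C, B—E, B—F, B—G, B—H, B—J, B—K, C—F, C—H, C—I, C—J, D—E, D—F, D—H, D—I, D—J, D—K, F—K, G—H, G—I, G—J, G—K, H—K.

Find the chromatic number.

B, G, H, K form a clique, so at least 4 colors are needed.
4 colors suffice: color 1 → {A, B, D}; color 2 → {C, E, G}; color 3 → {I, J, K}; color 4 → {F, H}. Every edge joins two different colors.

4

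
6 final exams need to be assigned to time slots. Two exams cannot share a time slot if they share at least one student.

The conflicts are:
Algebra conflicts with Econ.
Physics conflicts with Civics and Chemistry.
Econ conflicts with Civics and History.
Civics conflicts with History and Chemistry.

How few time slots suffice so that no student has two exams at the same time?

Econ, Civics, History pairwise conflict, so at least 3 time slots are needed.
A valid assignment using 3 time slots: Algebra=1, Physics=3, Econ=2, Civics=1, History=3, Chemistry=2. Every pair that conflicts lands in different time slots.

3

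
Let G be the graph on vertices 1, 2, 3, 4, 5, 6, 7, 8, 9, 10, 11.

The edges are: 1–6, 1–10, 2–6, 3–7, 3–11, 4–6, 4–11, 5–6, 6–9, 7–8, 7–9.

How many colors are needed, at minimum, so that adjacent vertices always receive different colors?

2 and 6 are adjacent, so at least 2 colors are needed.
A valid assignment using 2 colors: 1=b, 2=b, 3=b, 4=b, 5=b, 6=a, 7=a, 8=b, 9=b, 10=a, 11=a. No two adjacent vertices share a color.

2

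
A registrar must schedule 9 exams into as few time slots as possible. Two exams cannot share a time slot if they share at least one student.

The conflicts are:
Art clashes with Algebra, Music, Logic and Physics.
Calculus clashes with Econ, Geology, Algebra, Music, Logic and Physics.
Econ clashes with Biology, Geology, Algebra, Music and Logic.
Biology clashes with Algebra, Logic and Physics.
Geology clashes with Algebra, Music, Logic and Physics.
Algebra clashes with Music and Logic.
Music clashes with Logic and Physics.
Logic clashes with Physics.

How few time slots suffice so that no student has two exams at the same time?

6

Calculus, Econ, Geology, Algebra, Music, Logic are mutually in conflict, so at least 6 time slots are needed.
Using 6 time slots: Art=4, Calculus=6, Econ=5, Biology=2, Geology=4, Algebra=3, Music=2, Logic=1, Physics=3. Every pair that conflicts lands in different time slots.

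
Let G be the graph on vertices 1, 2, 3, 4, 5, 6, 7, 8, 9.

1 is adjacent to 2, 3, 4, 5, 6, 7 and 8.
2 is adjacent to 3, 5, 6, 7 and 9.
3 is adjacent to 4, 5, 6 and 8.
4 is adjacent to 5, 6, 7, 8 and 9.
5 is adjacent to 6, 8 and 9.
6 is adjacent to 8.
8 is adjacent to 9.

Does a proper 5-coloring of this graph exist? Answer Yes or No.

1, 3, 4, 5, 6, 8 are mutually adjacent (a clique of size 6), so at least 6 colors are needed.
So 5 colors are not enough.

No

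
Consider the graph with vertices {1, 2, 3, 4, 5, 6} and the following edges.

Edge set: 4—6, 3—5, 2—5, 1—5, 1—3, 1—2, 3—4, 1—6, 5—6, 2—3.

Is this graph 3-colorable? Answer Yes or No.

No

1, 2, 3, 5 are pairwise adjacent (a clique of size 4), so at least 4 colors are needed.
So 3 colors are not enough.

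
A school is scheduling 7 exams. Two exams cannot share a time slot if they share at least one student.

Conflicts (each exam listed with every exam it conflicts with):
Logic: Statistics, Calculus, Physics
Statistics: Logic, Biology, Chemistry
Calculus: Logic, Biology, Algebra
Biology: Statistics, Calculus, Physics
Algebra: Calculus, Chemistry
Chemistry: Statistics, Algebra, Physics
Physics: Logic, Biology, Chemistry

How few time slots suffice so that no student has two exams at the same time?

3

The cycle Algebra-Chemistry-Physics-Logic-Calculus-Algebra has odd length 5, so it cannot be 2-colored; at least 3 time slots are needed.
3 time slots suffice: time slot 1 → {Statistics, Calculus, Physics}; time slot 2 → {Logic, Biology, Chemistry}; time slot 3 → {Algebra}. No two conflicting exams share a time slot.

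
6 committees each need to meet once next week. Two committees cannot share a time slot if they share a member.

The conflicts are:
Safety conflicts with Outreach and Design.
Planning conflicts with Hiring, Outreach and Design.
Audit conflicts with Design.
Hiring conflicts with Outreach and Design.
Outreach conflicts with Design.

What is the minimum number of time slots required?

Planning, Hiring, Outreach, Design all conflict with each other, so at least 4 time slots are needed.
4 time slots suffice: time slot 1 → {Design}; time slot 2 → {Audit, Outreach}; time slot 3 → {Safety, Planning}; time slot 4 → {Hiring}. No two conflicting committees share a time slot.

4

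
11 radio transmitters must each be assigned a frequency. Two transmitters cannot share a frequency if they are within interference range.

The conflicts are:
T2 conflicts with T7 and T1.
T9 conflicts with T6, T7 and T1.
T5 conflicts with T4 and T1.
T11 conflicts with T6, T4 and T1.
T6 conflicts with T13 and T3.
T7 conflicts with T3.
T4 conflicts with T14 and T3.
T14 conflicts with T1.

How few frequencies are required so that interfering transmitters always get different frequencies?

2

T11 and T4 conflict, so at least 2 frequencies are needed.
2 frequencies suffice: frequency 1 → {T6, T7, T4, T1}; frequency 2 → {T2, T9, T5, T11, T13, T14, T3}. Each listed conflict is separated.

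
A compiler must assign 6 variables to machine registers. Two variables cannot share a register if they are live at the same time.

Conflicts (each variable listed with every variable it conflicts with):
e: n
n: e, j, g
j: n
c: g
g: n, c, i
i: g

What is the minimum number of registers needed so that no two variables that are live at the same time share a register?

2

n and j conflict, so at least 2 registers are needed.
2 registers suffice: register 1 → {e, j, g}; register 2 → {n, c, i}. Each listed conflict is separated.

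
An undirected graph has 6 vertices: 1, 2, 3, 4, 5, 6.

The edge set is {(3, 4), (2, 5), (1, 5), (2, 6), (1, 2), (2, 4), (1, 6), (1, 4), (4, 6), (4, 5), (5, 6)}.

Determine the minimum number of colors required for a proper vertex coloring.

5

1, 2, 4, 5, 6 form a clique, so at least 5 colors are needed.
5 colors suffice: 1=e, 2=b, 3=b, 4=a, 5=d, 6=c. Each edge has distinct colors on its endpoints.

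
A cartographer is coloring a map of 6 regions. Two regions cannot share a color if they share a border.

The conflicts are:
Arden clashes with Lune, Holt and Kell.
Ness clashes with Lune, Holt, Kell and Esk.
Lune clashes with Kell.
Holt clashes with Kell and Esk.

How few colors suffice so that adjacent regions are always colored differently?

3

Arden, Lune, Kell are mutually in conflict, so at least 3 colors are needed.
A valid assignment using 3 colors: Arden=3, Ness=3, Lune=1, Holt=1, Kell=2, Esk=2. No two conflicting regions share a color.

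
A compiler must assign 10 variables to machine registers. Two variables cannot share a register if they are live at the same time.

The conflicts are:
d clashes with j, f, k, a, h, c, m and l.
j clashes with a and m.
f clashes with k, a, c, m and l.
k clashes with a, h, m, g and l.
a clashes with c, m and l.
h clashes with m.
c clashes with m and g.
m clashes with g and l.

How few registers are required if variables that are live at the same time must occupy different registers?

6

d, f, k, a, m, l all conflict with each other, so at least 6 registers are needed.
6 registers suffice: register 1 → {m}; register 2 → {d, g}; register 3 → {j, k, c}; register 4 → {a, h}; register 5 → {f}; register 6 → {l}. Every pair that conflicts lands in different registers.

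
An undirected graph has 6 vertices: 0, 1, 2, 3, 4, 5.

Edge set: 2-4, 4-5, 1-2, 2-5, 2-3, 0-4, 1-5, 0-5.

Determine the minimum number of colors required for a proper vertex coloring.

3

1, 2, 5 are mutually adjacent, so at least 3 colors are needed.
3 colors suffice: color red → {0, 2}; color blue → {3, 5}; color green → {1, 4}. Every edge joins two different colors.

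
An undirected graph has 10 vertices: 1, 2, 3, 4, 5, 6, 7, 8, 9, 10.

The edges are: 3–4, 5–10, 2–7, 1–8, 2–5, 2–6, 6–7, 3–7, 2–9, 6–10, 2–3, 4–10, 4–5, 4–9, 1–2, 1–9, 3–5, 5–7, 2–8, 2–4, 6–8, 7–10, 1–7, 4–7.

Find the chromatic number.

5

2, 3, 4, 5, 7 are mutually adjacent (a clique of size 5), so at least 5 colors are needed.
5 colors suffice: 1=c, 2=a, 3=e, 4=c, 5=d, 6=c, 7=b, 8=b, 9=b, 10=a. No two adjacent vertices share a color.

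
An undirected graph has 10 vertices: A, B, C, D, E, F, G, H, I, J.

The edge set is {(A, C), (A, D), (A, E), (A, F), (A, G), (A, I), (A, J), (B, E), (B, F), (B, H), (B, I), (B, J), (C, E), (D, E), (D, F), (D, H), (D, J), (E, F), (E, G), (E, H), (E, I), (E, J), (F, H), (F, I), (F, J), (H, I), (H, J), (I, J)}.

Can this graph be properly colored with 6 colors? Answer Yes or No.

The chromatic number is 6. B, E, F, H, I, J form a clique, so at least 6 colors are needed.
A valid assignment using 6 colors: A=3, B=6, C=2, D=5, E=1, F=4, G=2, H=3, I=5, J=2.
That is already a proper 6-coloring.

Yes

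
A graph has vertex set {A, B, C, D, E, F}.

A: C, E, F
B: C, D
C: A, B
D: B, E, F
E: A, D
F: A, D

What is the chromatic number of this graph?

3

The cycle A-C-B-D-F-A has odd length 5, so it cannot be 2-colored; at least 3 colors are needed.
A valid assignment using 3 colors: A=1, B=2, C=3, D=1, E=2, F=2. Each edge has distinct colors on its endpoints.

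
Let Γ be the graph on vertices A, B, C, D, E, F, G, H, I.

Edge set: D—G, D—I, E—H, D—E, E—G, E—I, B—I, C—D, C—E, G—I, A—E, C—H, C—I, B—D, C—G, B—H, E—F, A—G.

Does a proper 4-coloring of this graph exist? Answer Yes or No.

No

C, D, E, G, I form a clique, so at least 5 colors are needed.
So 4 colors are not enough.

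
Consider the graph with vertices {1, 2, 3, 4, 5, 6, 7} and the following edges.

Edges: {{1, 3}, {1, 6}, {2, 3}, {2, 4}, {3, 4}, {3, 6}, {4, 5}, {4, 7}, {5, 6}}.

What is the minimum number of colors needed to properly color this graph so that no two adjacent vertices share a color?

2, 3, 4 are pairwise adjacent, so at least 3 colors are needed.
3 colors suffice: 1=green, 2=green, 3=blue, 4=red, 5=blue, 6=red, 7=blue. No two adjacent vertices share a color.

3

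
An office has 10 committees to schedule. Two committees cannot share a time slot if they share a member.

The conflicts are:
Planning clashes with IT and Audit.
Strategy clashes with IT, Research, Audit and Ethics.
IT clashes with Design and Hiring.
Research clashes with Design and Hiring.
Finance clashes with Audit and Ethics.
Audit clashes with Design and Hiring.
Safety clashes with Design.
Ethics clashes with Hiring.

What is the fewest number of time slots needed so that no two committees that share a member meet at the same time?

Finance and Ethics conflict, so at least 2 time slots are needed.
A valid assignment using 2 time slots: Planning=2, Strategy=2, IT=1, Research=1, Finance=2, Audit=1, Safety=1, Ethics=1, Design=2, Hiring=2. No two conflicting committees share a time slot.

2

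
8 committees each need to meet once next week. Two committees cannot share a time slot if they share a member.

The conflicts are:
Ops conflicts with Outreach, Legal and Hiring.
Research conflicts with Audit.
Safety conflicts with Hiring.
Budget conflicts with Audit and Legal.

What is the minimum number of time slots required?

2

Budget and Audit conflict, so at least 2 time slots are needed.
Using 2 time slots: Ops=1, Research=1, Safety=1, Budget=1, Audit=2, Outreach=2, Legal=2, Hiring=2. Every pair that conflicts lands in different time slots.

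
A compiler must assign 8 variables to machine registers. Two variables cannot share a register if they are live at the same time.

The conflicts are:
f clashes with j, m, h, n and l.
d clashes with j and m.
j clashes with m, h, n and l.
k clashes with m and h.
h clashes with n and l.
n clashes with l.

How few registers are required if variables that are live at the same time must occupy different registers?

5

f, j, h, n, l are mutually in conflict, so at least 5 registers are needed.
5 registers suffice: f=3, d=3, j=1, k=1, m=2, h=2, n=4, l=5. Each listed conflict is separated.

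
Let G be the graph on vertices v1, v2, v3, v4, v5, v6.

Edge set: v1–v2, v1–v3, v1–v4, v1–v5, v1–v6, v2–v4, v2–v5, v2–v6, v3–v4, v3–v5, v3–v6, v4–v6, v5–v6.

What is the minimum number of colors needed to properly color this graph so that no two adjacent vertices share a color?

v1, v2, v4, v6 form a clique, so at least 4 colors are needed.
4 colors suffice: color 1 → {v6}; color 2 → {v1}; color 3 → {v2, v3}; color 4 → {v4, v5}. Every edge joins two different colors.

4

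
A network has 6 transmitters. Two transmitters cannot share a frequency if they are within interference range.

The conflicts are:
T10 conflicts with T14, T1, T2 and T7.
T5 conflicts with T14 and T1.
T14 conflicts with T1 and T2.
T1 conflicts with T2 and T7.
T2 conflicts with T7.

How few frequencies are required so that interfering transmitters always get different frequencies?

T10, T1, T2, T7 pairwise conflict, so at least 4 frequencies are needed.
Using 4 frequencies: T10=2, T5=2, T14=3, T1=1, T2=4, T7=3. Each listed conflict is separated.

4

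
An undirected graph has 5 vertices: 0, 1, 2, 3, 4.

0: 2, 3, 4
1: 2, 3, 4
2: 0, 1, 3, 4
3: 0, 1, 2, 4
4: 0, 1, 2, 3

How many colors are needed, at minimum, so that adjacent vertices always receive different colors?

4

1, 2, 3, 4 are pairwise adjacent (a clique of size 4), so at least 4 colors are needed.
4 colors suffice: 0=yellow, 1=yellow, 2=red, 3=blue, 4=green. Each edge has distinct colors on its endpoints.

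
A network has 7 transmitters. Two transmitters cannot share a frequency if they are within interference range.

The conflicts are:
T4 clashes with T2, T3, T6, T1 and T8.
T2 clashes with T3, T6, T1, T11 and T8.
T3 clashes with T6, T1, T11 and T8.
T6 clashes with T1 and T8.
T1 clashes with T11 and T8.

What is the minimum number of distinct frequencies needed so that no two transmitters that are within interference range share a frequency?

6

T4, T2, T3, T6, T1, T8 pairwise conflict, so at least 6 frequencies are needed.
6 frequencies suffice: frequency 1 → {T3}; frequency 2 → {T1}; frequency 3 → {T2}; frequency 4 → {T4, T11}; frequency 5 → {T6}; frequency 6 → {T8}. Each listed conflict is separated.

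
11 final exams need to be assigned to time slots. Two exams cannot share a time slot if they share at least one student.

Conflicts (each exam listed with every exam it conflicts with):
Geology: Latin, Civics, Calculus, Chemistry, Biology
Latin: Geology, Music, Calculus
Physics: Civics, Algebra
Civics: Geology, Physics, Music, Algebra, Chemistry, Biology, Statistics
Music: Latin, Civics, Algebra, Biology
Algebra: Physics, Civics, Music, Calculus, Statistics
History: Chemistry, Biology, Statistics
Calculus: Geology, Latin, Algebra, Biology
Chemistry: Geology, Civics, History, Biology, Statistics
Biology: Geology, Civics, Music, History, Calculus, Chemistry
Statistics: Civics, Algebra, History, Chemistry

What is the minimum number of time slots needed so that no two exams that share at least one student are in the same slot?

Geology, Civics, Chemistry, Biology pairwise conflict, so at least 4 time slots are needed.
4 time slots suffice: time slot 1 → {Civics, History, Calculus}; time slot 2 → {Latin, Algebra, Biology}; time slot 3 → {Physics, Music, Chemistry}; time slot 4 → {Geology, Statistics}. No two conflicting exams share a time slot.

4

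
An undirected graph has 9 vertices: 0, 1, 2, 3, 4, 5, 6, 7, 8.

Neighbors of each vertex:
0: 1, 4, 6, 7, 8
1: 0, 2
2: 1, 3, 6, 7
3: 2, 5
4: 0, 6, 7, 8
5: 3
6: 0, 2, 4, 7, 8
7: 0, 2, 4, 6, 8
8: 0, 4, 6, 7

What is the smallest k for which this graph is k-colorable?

0, 4, 6, 7, 8 form a clique, so at least 5 colors are needed.
5 colors suffice: 0=a, 1=b, 2=a, 3=b, 4=d, 5=a, 6=c, 7=b, 8=e. No two adjacent vertices share a color.

5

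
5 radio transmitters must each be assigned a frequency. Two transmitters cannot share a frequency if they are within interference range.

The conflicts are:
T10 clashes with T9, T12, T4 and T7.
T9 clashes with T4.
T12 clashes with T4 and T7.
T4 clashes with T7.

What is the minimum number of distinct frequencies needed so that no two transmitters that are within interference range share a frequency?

4

T10, T12, T4, T7 all conflict with each other, so at least 4 frequencies are needed.
4 frequencies suffice: T10=2, T9=3, T12=3, T4=1, T7=4. Every pair that conflicts lands in different frequencies.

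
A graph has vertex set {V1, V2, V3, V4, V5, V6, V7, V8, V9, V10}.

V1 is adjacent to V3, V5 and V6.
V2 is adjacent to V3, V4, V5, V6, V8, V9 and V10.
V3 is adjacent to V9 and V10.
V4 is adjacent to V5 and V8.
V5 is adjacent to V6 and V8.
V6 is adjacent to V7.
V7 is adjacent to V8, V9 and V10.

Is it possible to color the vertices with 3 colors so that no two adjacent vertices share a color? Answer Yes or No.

No

V2, V4, V5, V8 form a clique, so at least 4 colors are needed.
So 3 colors are not enough.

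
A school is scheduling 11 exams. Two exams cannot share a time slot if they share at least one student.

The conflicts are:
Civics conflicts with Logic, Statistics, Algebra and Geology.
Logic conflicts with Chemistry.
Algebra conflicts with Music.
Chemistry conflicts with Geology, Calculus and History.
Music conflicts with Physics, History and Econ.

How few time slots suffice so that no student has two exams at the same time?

Civics and Statistics conflict, so at least 2 time slots are needed.
Using 2 time slots: Civics=1, Logic=2, Statistics=2, Algebra=2, Chemistry=1, Geology=2, Music=1, Calculus=2, Physics=2, History=2, Econ=2. No two conflicting exams share a time slot.

2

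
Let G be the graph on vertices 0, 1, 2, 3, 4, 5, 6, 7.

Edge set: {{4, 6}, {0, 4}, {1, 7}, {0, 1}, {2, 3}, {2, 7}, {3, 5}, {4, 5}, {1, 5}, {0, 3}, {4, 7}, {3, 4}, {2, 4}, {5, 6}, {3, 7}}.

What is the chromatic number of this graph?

2, 3, 4, 7 are mutually adjacent (a clique of size 4), so at least 4 colors are needed.
4 colors suffice: 0=c, 1=a, 2=d, 3=b, 4=a, 5=c, 6=b, 7=c. Every edge joins two different colors.

4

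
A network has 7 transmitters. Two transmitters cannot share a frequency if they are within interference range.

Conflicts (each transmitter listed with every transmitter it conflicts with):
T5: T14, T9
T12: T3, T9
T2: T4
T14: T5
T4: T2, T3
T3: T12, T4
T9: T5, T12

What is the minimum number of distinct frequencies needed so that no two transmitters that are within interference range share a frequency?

T12 and T3 conflict, so at least 2 frequencies are needed.
2 frequencies suffice: T5=1, T12=1, T2=2, T14=2, T4=1, T3=2, T9=2. No two conflicting transmitters share a frequency.

2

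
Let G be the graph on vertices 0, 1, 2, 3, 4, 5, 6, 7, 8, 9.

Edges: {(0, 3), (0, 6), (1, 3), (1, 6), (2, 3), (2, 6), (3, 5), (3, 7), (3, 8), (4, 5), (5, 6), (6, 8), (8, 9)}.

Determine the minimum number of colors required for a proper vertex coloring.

0 and 6 are adjacent, so at least 2 colors are needed.
2 colors suffice: color red → {3, 4, 6, 9}; color blue → {0, 1, 2, 5, 7, 8}. Every edge joins two different colors.

2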